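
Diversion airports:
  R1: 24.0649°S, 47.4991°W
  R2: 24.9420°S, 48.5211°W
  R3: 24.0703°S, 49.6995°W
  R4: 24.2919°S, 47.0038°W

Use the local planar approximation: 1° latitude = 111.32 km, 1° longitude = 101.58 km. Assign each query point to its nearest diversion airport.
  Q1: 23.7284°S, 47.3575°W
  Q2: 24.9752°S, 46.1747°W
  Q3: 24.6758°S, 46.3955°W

Q1 at 23.7284°S, 47.3575°W:
  R1: 40.1258 km
  R2: 179.5058 km
  R3: 240.9256 km
  R4: 72.2896 km
  → nearest: R1 (40.1258 km)
Q2 at 24.9752°S, 46.1747°W:
  R1: 168.4272 km
  R2: 238.3760 km
  R3: 371.9495 km
  R4: 113.4852 km
  → nearest: R4 (113.4852 km)
Q3 at 24.6758°S, 46.3955°W:
  R1: 131.1182 km
  R2: 217.9425 km
  R3: 342.3220 km
  R4: 75.1298 km
  → nearest: R4 (75.1298 km)

Q1→R1; Q2→R4; Q3→R4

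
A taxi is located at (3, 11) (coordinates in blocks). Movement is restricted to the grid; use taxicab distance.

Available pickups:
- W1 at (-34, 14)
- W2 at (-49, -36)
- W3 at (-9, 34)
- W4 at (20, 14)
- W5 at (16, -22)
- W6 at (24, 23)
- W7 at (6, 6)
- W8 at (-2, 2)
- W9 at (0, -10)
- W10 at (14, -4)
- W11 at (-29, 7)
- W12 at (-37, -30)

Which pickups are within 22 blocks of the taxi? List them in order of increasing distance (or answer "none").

Distances from (3, 11):
W1: 40 blocks
W2: 99 blocks
W3: 35 blocks
W4: 20 blocks
W5: 46 blocks
W6: 33 blocks
W7: 8 blocks
W8: 14 blocks
W9: 24 blocks
W10: 26 blocks
W11: 36 blocks
W12: 81 blocks
Threshold 22 blocks: W7 (8 blocks), W8 (14 blocks), W4 (20 blocks) are within range.

W7, W8, W4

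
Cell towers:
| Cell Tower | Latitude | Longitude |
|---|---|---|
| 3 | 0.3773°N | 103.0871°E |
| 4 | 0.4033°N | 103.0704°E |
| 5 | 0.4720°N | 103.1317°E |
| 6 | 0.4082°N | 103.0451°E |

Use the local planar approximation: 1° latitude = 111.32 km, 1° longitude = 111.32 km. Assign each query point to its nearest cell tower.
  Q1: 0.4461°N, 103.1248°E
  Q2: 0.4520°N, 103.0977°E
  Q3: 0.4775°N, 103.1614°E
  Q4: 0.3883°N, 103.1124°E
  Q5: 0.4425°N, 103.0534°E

Q1 at 0.4461°N, 103.1248°E:
  3: 8.7333 km
  4: 7.7054 km
  5: 2.9837 km
  6: 9.8243 km
  → nearest: 5 (2.9837 km)
Q2 at 0.4520°N, 103.0977°E:
  3: 8.3989 km
  4: 6.2150 km
  5: 4.3911 km
  6: 7.6197 km
  → nearest: 5 (4.3911 km)
Q3 at 0.4775°N, 103.1614°E:
  3: 13.8863 km
  4: 13.0708 km
  5: 3.3624 km
  6: 15.0707 km
  → nearest: 5 (3.3624 km)
Q4 at 0.3883°N, 103.1124°E:
  3: 3.0711 km
  4: 4.9647 km
  5: 9.5620 km
  6: 7.8125 km
  → nearest: 3 (3.0711 km)
Q5 at 0.4425°N, 103.0534°E:
  3: 8.1703 km
  4: 4.7564 km
  5: 9.3145 km
  6: 3.9285 km
  → nearest: 6 (3.9285 km)

Q1→5; Q2→5; Q3→5; Q4→3; Q5→6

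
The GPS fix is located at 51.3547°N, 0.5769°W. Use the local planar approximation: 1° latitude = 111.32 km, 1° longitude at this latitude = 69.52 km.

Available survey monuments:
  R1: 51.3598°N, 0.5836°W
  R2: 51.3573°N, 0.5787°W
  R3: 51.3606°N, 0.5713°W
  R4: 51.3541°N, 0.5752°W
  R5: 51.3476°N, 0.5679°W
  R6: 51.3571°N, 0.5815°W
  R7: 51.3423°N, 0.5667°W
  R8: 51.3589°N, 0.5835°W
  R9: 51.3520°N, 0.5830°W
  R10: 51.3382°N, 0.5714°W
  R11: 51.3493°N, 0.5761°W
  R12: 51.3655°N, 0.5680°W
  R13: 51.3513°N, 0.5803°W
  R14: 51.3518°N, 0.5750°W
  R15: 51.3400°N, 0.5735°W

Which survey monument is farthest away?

R10

Distances from 51.3547°N, 0.5769°W:
R1: √((0.0051·111.32)² + (-0.0067·69.52)²) = √(0.322320 + 0.216955) = 0.7344 km
R2: √((0.0026·111.32)² + (-0.0018·69.52)²) = √(0.083771 + 0.015659) = 0.3153 km
R3: √((0.0059·111.32)² + (0.0056·69.52)²) = √(0.431370 + 0.151564) = 0.7635 km
R4: √((-0.0006·111.32)² + (0.0017·69.52)²) = √(0.004461 + 0.013967) = 0.1358 km
R5: √((-0.0071·111.32)² + (0.0090·69.52)²) = √(0.624688 + 0.391475) = 1.0080 km
R6: √((0.0024·111.32)² + (-0.0046·69.52)²) = √(0.071379 + 0.102267) = 0.4167 km
R7: √((-0.0124·111.32)² + (0.0102·69.52)²) = √(1.905416 + 0.502828) = 1.5519 km
R8: √((0.0042·111.32)² + (-0.0066·69.52)²) = √(0.218597 + 0.210527) = 0.6551 km
R9: √((-0.0027·111.32)² + (-0.0061·69.52)²) = √(0.090339 + 0.179837) = 0.5198 km
R10: √((-0.0165·111.32)² + (0.0055·69.52)²) = √(3.373761 + 0.146199) = 1.8762 km
R11: √((-0.0054·111.32)² + (0.0008·69.52)²) = √(0.361355 + 0.003093) = 0.6037 km
R12: √((0.0108·111.32)² + (0.0089·69.52)²) = √(1.445419 + 0.382824) = 1.3521 km
R13: √((-0.0034·111.32)² + (-0.0034·69.52)²) = √(0.143253 + 0.055870) = 0.4462 km
R14: √((-0.0029·111.32)² + (0.0019·69.52)²) = √(0.104218 + 0.017447) = 0.3488 km
R15: √((-0.0147·111.32)² + (0.0034·69.52)²) = √(2.677818 + 0.055870) = 1.6534 km
Maximum: R10 at 1.8762 km.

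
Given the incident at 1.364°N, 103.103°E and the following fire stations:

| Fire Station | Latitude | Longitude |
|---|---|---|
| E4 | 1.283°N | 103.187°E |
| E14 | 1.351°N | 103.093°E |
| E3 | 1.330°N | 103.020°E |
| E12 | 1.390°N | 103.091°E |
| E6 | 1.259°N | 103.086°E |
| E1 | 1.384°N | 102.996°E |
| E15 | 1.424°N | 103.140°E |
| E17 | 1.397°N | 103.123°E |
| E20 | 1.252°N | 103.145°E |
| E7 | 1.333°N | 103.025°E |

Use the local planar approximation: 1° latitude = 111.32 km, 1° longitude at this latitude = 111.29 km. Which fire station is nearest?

E14

Distances from 1.364°N, 103.103°E:
E4: √((-0.081·111.32)² + (0.084·111.29)²) = √(81.30485 + 87.39183) = 12.988 km
E14: √((-0.013·111.32)² + (-0.010·111.29)²) = √(2.09427 + 1.23855) = 1.826 km
E3: √((-0.034·111.32)² + (-0.083·111.29)²) = √(14.32532 + 85.32346) = 9.982 km
E12: √((0.026·111.32)² + (-0.012·111.29)²) = √(8.37709 + 1.78351) = 3.188 km
E6: √((-0.105·111.32)² + (-0.017·111.29)²) = √(136.62337 + 3.57940) = 11.841 km
E1: √((0.020·111.32)² + (-0.107·111.29)²) = √(4.95686 + 141.80118) = 12.114 km
E15: √((0.060·111.32)² + (0.037·111.29)²) = √(44.61171 + 16.95570) = 7.846 km
E17: √((0.033·111.32)² + (0.020·111.29)²) = √(13.49504 + 4.95419) = 4.295 km
E20: √((-0.112·111.32)² + (0.042·111.29)²) = √(155.44703 + 21.84796) = 13.315 km
E7: √((-0.031·111.32)² + (-0.078·111.29)²) = √(11.90885 + 75.35316) = 9.341 km
Minimum: E14 at 1.826 km.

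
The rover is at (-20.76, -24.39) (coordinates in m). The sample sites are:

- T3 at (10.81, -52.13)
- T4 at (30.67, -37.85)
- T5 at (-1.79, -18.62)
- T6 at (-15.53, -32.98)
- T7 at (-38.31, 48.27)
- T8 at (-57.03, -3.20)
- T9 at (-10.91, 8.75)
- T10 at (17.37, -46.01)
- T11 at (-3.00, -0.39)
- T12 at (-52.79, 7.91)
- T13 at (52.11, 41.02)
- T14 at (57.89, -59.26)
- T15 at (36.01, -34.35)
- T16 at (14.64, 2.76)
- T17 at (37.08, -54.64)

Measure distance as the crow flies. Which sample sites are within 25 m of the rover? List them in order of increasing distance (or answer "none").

Distances from (-20.76, -24.39):
T3: √((31.57)² + (-27.74)²) = √(996.6649 + 769.5076) = 42.03 m
T4: √((51.43)² + (-13.46)²) = √(2645.0449 + 181.1716) = 53.16 m
T5: √((18.97)² + (5.77)²) = √(359.8609 + 33.2929) = 19.83 m
T6: √((5.23)² + (-8.59)²) = √(27.3529 + 73.7881) = 10.06 m
T7: √((-17.55)² + (72.66)²) = √(308.0025 + 5279.4756) = 74.75 m
T8: √((-36.27)² + (21.19)²) = √(1315.5129 + 449.0161) = 42.01 m
T9: √((9.85)² + (33.14)²) = √(97.0225 + 1098.2596) = 34.57 m
T10: √((38.13)² + (-21.62)²) = √(1453.8969 + 467.4244) = 43.83 m
T11: √((17.76)² + (24.00)²) = √(315.4176 + 576.0000) = 29.86 m
T12: √((-32.03)² + (32.30)²) = √(1025.9209 + 1043.2900) = 45.49 m
T13: √((72.87)² + (65.41)²) = √(5310.0369 + 4278.4681) = 97.92 m
T14: √((78.65)² + (-34.87)²) = √(6185.8225 + 1215.9169) = 86.03 m
T15: √((56.77)² + (-9.96)²) = √(3222.8329 + 99.2016) = 57.64 m
T16: √((35.40)² + (27.15)²) = √(1253.1600 + 737.1225) = 44.61 m
T17: √((57.84)² + (-30.25)²) = √(3345.4656 + 915.0625) = 65.27 m
Threshold 25 m: T6 (10.06 m), T5 (19.83 m) are within range.

T6, T5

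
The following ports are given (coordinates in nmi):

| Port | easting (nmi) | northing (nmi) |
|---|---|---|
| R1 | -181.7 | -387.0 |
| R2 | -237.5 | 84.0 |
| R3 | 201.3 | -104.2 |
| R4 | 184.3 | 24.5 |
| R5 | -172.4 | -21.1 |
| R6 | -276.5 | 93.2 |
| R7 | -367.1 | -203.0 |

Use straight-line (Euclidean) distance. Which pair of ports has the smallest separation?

R2 and R6

Pairwise distances:
R1–R2: 474.3 nmi
R1–R3: 476.1 nmi
R1–R4: 550.7 nmi
R1–R5: 366.0 nmi
R1–R6: 489.5 nmi
R1–R7: 261.2 nmi
R2–R3: 477.5 nmi
R2–R4: 426.0 nmi
R2–R5: 123.6 nmi
R2–R6: 40.1 nmi
R2–R7: 314.9 nmi
R3–R4: 129.8 nmi
R3–R5: 382.8 nmi
R3–R6: 517.0 nmi
R3–R7: 576.9 nmi
R4–R5: 359.6 nmi
R4–R6: 465.9 nmi
R4–R7: 596.5 nmi
R5–R6: 154.6 nmi
R5–R7: 266.5 nmi
R6–R7: 309.7 nmi
Closest pair: R2–R6 at 40.1 nmi.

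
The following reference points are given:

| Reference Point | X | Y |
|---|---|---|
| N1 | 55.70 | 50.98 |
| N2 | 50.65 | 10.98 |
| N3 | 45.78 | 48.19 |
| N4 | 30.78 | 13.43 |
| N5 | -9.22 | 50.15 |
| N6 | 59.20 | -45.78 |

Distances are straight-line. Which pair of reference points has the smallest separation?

Pairwise distances:
N1–N3: 10.30
N2–N4: 20.02
N2–N3: 37.53
N3–N4: 37.86
N1–N2: 40.32
N1–N4: 45.07
N4–N5: 54.30
N3–N5: 55.03
N2–N6: 57.40
N1–N5: 64.93
N4–N6: 65.68
N2–N5: 71.55
N3–N6: 94.92
N1–N6: 96.82
N5–N6: 117.83
Closest pair: N1–N3 at 10.30.

N1 and N3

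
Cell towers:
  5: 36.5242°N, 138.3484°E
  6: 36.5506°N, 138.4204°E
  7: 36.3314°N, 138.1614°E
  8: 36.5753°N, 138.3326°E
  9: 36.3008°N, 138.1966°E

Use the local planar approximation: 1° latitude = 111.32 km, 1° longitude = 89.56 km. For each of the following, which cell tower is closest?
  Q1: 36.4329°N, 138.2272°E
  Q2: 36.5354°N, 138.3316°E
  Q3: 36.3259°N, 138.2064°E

Q1→7; Q2→5; Q3→9

Q1 at 36.4329°N, 138.2272°E:
  5: 14.8701 km
  6: 21.7040 km
  7: 12.7434 km
  8: 18.4497 km
  9: 14.9586 km
  → nearest: 7 (12.7434 km)
Q2 at 36.5354°N, 138.3316°E:
  5: 1.9541 km
  6: 8.1309 km
  7: 27.3508 km
  8: 4.4426 km
  9: 28.7787 km
  → nearest: 5 (1.9541 km)
Q3 at 36.3259°N, 138.2064°E:
  5: 25.4761 km
  6: 31.5121 km
  7: 4.0764 km
  8: 29.9757 km
  9: 2.9287 km
  → nearest: 9 (2.9287 km)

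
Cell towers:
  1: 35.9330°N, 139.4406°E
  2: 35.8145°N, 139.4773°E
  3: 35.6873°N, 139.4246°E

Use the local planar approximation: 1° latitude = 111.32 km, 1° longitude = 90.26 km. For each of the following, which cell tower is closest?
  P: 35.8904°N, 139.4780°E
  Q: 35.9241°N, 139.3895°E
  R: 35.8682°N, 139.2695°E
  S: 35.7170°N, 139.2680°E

P→1; Q→1; R→1; S→3

P at 35.8904°N, 139.4780°E:
  1: √((0.0426·111.32)² + (-0.0374·90.26)²) = √(22.488764 + 11.395513) = 5.8210 km
  2: √((-0.0759·111.32)² + (-0.0007·90.26)²) = √(71.388778 + 0.003992) = 8.4494 km
  3: √((-0.2031·111.32)² + (-0.0534·90.26)²) = √(511.171041 + 23.231282) = 23.1171 km
  → nearest: 1 (5.8210 km)
Q at 35.9241°N, 139.3895°E:
  1: √((0.0089·111.32)² + (0.0511·90.26)²) = √(0.981582 + 21.273182) = 4.7175 km
  2: √((-0.1096·111.32)² + (0.0878·90.26)²) = √(148.856397 + 62.802899) = 14.5485 km
  3: √((-0.2368·111.32)² + (0.0351·90.26)²) = √(694.879967 + 10.037022) = 26.5503 km
  → nearest: 1 (4.7175 km)
R at 35.8682°N, 139.2695°E:
  1: √((0.0648·111.32)² + (0.1711·90.26)²) = √(52.035102 + 238.501260) = 17.0451 km
  2: √((-0.0537·111.32)² + (0.2078·90.26)²) = √(35.735097 + 351.788586) = 19.6856 km
  3: √((-0.1809·111.32)² + (0.1551·90.26)²) = √(405.530506 + 195.981128) = 24.5257 km
  → nearest: 1 (17.0451 km)
S at 35.7170°N, 139.2680°E:
  1: √((0.2160·111.32)² + (0.1726·90.26)²) = √(578.167796 + 242.701377) = 28.6508 km
  2: √((0.0975·111.32)² + (0.2093·90.26)²) = √(117.802804 + 356.885674) = 21.7873 km
  3: √((-0.0297·111.32)² + (0.1566·90.26)²) = √(10.930985 + 199.790196) = 14.5162 km
  → nearest: 3 (14.5162 km)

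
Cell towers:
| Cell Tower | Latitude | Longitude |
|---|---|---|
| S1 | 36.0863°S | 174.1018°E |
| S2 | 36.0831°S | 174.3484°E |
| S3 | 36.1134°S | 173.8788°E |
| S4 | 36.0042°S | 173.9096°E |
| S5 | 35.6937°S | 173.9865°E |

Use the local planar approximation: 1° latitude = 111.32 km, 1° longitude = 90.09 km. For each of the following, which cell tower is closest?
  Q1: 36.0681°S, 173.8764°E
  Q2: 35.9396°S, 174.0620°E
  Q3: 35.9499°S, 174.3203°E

Q1→S3; Q2→S4; Q3→S2

Q1 at 36.0681°S, 173.8764°E:
  S1: √((-0.0182·111.32)² + (0.2254·90.09)²) = √(4.104773 + 412.345251) = 20.4071 km
  S2: √((-0.0150·111.32)² + (0.4720·90.09)²) = √(2.788232 + 1808.161305) = 42.5553 km
  S3: √((-0.0453·111.32)² + (0.0024·90.09)²) = √(25.429791 + 0.046749) = 5.0474 km
  S4: √((0.0639·111.32)² + (0.0332·90.09)²) = √(50.599720 + 8.946009) = 7.7166 km
  S5: √((0.3744·111.32)² + (0.1101·90.09)²) = √(1737.073022 + 98.384756) = 42.8422 km
  → nearest: S3 (5.0474 km)
Q2 at 35.9396°S, 174.0620°E:
  S1: √((-0.1467·111.32)² + (0.0398·90.09)²) = √(266.689933 + 12.856398) = 16.7196 km
  S2: √((-0.1435·111.32)² + (0.2864·90.09)²) = √(255.182094 + 665.731645) = 30.3466 km
  S3: √((-0.1738·111.32)² + (-0.1832·90.09)²) = √(374.322506 + 272.398124) = 25.4307 km
  S4: √((-0.0646·111.32)² + (-0.1524·90.09)²) = √(51.714393 + 188.505101) = 15.4990 km
  S5: √((0.2459·111.32)² + (-0.0755·90.09)²) = √(749.313320 + 46.264415) = 28.2060 km
  → nearest: S4 (15.4990 km)
Q3 at 35.9499°S, 174.3203°E:
  S1: √((-0.1364·111.32)² + (-0.2185·90.09)²) = √(230.555314 + 387.486036) = 24.8604 km
  S2: √((-0.1332·111.32)² + (0.0281·90.09)²) = √(219.864365 + 6.408639) = 15.0424 km
  S3: √((-0.1635·111.32)² + (-0.4415·90.09)²) = √(331.269849 + 1582.029544) = 43.7413 km
  S4: √((-0.0543·111.32)² + (-0.4107·90.09)²) = √(36.538108 + 1368.997262) = 37.4905 km
  S5: √((0.2562·111.32)² + (-0.3338·90.09)²) = √(813.400895 + 904.327710) = 41.4455 km
  → nearest: S2 (15.0424 km)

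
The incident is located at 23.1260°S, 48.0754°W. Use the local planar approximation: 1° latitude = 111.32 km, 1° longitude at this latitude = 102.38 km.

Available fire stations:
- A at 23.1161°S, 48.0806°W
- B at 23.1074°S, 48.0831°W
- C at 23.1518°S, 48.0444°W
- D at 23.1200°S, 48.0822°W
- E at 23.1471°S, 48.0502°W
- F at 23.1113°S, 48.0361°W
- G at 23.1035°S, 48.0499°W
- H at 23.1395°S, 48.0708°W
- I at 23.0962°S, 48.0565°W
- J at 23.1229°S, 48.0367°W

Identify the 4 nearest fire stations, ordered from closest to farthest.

Distances from 23.1260°S, 48.0754°W:
A: 1.2239 km
B: 2.2155 km
C: 4.2804 km
D: 0.9648 km
E: 3.4890 km
F: 4.3436 km
G: 3.6179 km
H: 1.5749 km
I: 3.8404 km
J: 3.9771 km
Sorted: D (0.9648 km) < A (1.2239 km) < H (1.5749 km) < B (2.2155 km) < E (3.4890 km) < G (3.6179 km) < …

D, A, H, B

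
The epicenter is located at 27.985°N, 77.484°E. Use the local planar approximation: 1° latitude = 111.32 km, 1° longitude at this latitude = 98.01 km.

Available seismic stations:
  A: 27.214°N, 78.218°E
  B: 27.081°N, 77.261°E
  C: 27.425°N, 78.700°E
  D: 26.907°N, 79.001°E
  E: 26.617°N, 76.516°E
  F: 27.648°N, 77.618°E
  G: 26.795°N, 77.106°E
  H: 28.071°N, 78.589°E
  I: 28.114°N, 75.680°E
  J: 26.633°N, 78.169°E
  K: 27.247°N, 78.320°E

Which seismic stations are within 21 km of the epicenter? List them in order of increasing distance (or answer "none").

Distances from 27.985°N, 77.484°E:
A: √((-0.771·111.32)² + (0.734·98.01)²) = √(7366.39752 + 5175.26864) = 111.990 km
B: √((-0.904·111.32)² + (-0.223·98.01)²) = √(10127.05704 + 477.69479) = 102.979 km
C: √((-0.560·111.32)² + (1.216·98.01)²) = √(3886.17586 + 14203.91054) = 134.499 km
D: √((-1.078·111.32)² + (1.517·98.01)²) = √(14400.71041 + 22106.09031) = 191.068 km
E: √((-1.368·111.32)² + (-0.968·98.01)²) = √(23190.95270 + 9001.01516) = 179.421 km
F: √((-0.337·111.32)² + (0.134·98.01)²) = √(1407.36322 + 172.48462) = 39.747 km
G: √((-1.190·111.32)² + (-0.378·98.01)²) = √(17548.51285 + 1372.53800) = 137.554 km
H: √((0.086·111.32)² + (1.105·98.01)²) = √(91.65229 + 11729.11743) = 108.723 km
I: √((0.129·111.32)² + (-1.804·98.01)²) = √(206.21764 + 31261.79024) = 177.392 km
J: √((-1.352·111.32)² + (0.685·98.01)²) = √(22651.64666 + 4507.35663) = 164.800 km
K: √((-0.738·111.32)² + (0.836·98.01)²) = √(6749.30601 + 6713.56709) = 116.030 km
Threshold 21 km: none within range.

none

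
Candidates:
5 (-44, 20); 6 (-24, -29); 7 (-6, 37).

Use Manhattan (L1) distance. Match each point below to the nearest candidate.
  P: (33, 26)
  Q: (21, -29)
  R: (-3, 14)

P at (33, 26):
  5: |-77| + |-6| = 77 + 6 = 83
  6: |-57| + |-55| = 57 + 55 = 112
  7: |-39| + |11| = 39 + 11 = 50
  → nearest: 7 (50)
Q at (21, -29):
  5: |-65| + |49| = 65 + 49 = 114
  6: |-45| + |0| = 45 + 0 = 45
  7: |-27| + |66| = 27 + 66 = 93
  → nearest: 6 (45)
R at (-3, 14):
  5: |-41| + |6| = 41 + 6 = 47
  6: |-21| + |-43| = 21 + 43 = 64
  7: |-3| + |23| = 3 + 23 = 26
  → nearest: 7 (26)

P→7; Q→6; R→7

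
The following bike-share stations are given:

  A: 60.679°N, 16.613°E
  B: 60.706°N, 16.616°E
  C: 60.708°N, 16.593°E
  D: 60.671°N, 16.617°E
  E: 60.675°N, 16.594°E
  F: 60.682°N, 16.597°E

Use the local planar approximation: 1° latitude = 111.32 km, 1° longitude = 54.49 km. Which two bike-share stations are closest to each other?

Pairwise distances:
A–B: √((0.027·111.32)² + (0.003·54.49)²) = √(9.03387 + 0.02672) = 3.010 km
A–C: √((0.029·111.32)² + (-0.020·54.49)²) = √(10.42179 + 1.18766) = 3.407 km
A–D: √((-0.008·111.32)² + (0.004·54.49)²) = √(0.79310 + 0.04751) = 0.917 km
A–E: √((-0.004·111.32)² + (-0.019·54.49)²) = √(0.19827 + 1.07187) = 1.127 km
A–F: √((0.003·111.32)² + (-0.016·54.49)²) = √(0.11153 + 0.76010) = 0.934 km
B–C: √((0.002·111.32)² + (-0.023·54.49)²) = √(0.04957 + 1.57069) = 1.273 km
B–D: √((-0.035·111.32)² + (0.001·54.49)²) = √(15.18037 + 0.00297) = 3.897 km
B–E: √((-0.031·111.32)² + (-0.022·54.49)²) = √(11.90885 + 1.43707) = 3.653 km
B–F: √((-0.024·111.32)² + (-0.019·54.49)²) = √(7.13787 + 1.07187) = 2.865 km
C–D: √((-0.037·111.32)² + (0.024·54.49)²) = √(16.96484 + 1.71024) = 4.321 km
C–E: √((-0.033·111.32)² + (0.001·54.49)²) = √(13.49504 + 0.00297) = 3.674 km
C–F: √((-0.026·111.32)² + (0.004·54.49)²) = √(8.37709 + 0.04751) = 2.903 km
D–E: √((0.004·111.32)² + (-0.023·54.49)²) = √(0.19827 + 1.57069) = 1.330 km
D–F: √((0.011·111.32)² + (-0.020·54.49)²) = √(1.49945 + 1.18766) = 1.639 km
E–F: √((0.007·111.32)² + (0.003·54.49)²) = √(0.60721 + 0.02672) = 0.796 km
Closest pair: E–F at 0.796 km.

E and F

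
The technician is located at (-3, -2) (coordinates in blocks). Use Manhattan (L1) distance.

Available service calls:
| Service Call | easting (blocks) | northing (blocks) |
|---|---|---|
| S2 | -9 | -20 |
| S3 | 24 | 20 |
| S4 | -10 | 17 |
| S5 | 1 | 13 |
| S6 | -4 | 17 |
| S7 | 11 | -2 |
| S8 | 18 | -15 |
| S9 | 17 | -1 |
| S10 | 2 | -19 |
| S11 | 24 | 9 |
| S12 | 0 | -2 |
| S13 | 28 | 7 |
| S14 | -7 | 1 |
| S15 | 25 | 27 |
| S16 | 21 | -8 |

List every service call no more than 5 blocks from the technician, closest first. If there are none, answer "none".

Distances from (-3, -2):
S2: 24 blocks
S3: 49 blocks
S4: 26 blocks
S5: 19 blocks
S6: 20 blocks
S7: 14 blocks
S8: 34 blocks
S9: 21 blocks
S10: 22 blocks
S11: 38 blocks
S12: 3 blocks
S13: 40 blocks
S14: 7 blocks
S15: 57 blocks
S16: 30 blocks
Threshold 5 blocks: S12 (3 blocks) is within range.

S12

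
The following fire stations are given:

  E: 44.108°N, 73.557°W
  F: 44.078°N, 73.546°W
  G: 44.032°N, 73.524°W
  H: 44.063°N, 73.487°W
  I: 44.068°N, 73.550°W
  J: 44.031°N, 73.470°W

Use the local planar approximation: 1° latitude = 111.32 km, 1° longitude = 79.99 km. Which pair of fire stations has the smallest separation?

F and I

Pairwise distances:
E–F: √((-0.030·111.32)² + (0.011·79.99)²) = √(11.15293 + 0.77421) = 3.454 km
E–G: √((-0.076·111.32)² + (0.033·79.99)²) = √(71.57701 + 6.96786) = 8.863 km
E–H: √((-0.045·111.32)² + (0.070·79.99)²) = √(25.09409 + 31.35216) = 7.513 km
E–I: √((-0.040·111.32)² + (0.007·79.99)²) = √(19.82743 + 0.31352) = 4.488 km
E–J: √((-0.077·111.32)² + (0.087·79.99)²) = √(73.47301 + 48.42949) = 11.041 km
F–G: √((-0.046·111.32)² + (0.022·79.99)²) = √(26.22177 + 3.09683) = 5.415 km
F–H: √((-0.015·111.32)² + (0.059·79.99)²) = √(2.78823 + 22.27283) = 5.006 km
F–I: √((-0.010·111.32)² + (-0.004·79.99)²) = √(1.23921 + 0.10237) = 1.158 km
F–J: √((-0.047·111.32)² + (0.076·79.99)²) = √(27.37424 + 36.95716) = 8.021 km
G–H: √((0.031·111.32)² + (0.037·79.99)²) = √(11.90885 + 8.75941) = 4.546 km
G–I: √((0.036·111.32)² + (-0.026·79.99)²) = √(16.06022 + 4.32532) = 4.515 km
G–J: √((-0.001·111.32)² + (0.054·79.99)²) = √(0.01239 + 18.65773) = 4.321 km
H–I: √((0.005·111.32)² + (-0.063·79.99)²) = √(0.30980 + 25.39525) = 5.070 km
H–J: √((-0.032·111.32)² + (0.017·79.99)²) = √(12.68955 + 1.84914) = 3.813 km
I–J: √((-0.037·111.32)² + (0.080·79.99)²) = √(16.96484 + 40.94976) = 7.610 km
Closest pair: F–I at 1.158 km.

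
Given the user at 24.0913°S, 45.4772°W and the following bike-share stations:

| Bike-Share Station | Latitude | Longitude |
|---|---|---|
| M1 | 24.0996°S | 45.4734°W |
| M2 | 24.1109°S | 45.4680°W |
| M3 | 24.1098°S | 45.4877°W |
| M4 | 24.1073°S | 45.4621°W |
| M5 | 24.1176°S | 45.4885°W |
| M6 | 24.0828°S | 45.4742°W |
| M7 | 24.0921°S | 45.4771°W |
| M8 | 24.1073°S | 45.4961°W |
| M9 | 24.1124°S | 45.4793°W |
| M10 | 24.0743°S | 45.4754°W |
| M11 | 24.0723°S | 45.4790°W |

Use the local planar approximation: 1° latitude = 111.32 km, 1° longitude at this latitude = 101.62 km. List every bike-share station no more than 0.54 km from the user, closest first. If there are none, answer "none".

Distances from 24.0913°S, 45.4772°W:
M1: 1.0014 km
M2: 2.3737 km
M3: 2.3194 km
M4: 2.3509 km
M5: 3.1449 km
M6: 0.9941 km
M7: 0.0896 km
M8: 2.6194 km
M9: 2.3585 km
M10: 1.9013 km
M11: 2.1230 km
Threshold 0.54 km: M7 (0.0896 km) is within range.

M7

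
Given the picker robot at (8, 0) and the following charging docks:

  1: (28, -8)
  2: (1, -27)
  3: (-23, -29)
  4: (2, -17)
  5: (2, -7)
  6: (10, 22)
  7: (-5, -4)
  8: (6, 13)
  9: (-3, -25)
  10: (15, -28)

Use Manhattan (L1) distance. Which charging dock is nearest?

Distances from (8, 0):
1: 28
2: 34
3: 60
4: 23
5: 13
6: 24
7: 17
8: 15
9: 36
10: 35
Minimum: 5 at 13.

5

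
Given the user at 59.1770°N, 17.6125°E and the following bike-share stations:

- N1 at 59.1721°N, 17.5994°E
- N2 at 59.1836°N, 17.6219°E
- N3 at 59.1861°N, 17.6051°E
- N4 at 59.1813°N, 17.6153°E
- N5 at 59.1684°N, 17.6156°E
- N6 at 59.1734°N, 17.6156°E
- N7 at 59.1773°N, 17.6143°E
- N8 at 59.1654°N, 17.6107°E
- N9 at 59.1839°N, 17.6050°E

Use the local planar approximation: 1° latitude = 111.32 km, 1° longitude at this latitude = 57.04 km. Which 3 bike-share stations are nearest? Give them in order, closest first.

N7, N6, N4

Distances from 59.1770°N, 17.6125°E:
N1: √((-0.0049·111.32)² + (-0.0131·57.04)²) = √(0.297535 + 0.558344) = 0.9251 km
N2: √((0.0066·111.32)² + (0.0094·57.04)²) = √(0.539802 + 0.287485) = 0.9096 km
N3: √((0.0091·111.32)² + (-0.0074·57.04)²) = √(1.026193 + 0.178165) = 1.0974 km
N4: √((0.0043·111.32)² + (0.0028·57.04)²) = √(0.229131 + 0.025508) = 0.5046 km
N5: √((-0.0086·111.32)² + (0.0031·57.04)²) = √(0.916523 + 0.031267) = 0.9735 km
N6: √((-0.0036·111.32)² + (0.0031·57.04)²) = √(0.160602 + 0.031267) = 0.4380 km
N7: √((0.0003·111.32)² + (0.0018·57.04)²) = √(0.001115 + 0.010542) = 0.1080 km
N8: √((-0.0116·111.32)² + (-0.0018·57.04)²) = √(1.667487 + 0.010542) = 1.2954 km
N9: √((0.0069·111.32)² + (-0.0075·57.04)²) = √(0.589990 + 0.183013) = 0.8792 km
Sorted: N7 (0.1080 km) < N6 (0.4380 km) < N4 (0.5046 km) < N9 (0.8792 km) < N2 (0.9096 km) < …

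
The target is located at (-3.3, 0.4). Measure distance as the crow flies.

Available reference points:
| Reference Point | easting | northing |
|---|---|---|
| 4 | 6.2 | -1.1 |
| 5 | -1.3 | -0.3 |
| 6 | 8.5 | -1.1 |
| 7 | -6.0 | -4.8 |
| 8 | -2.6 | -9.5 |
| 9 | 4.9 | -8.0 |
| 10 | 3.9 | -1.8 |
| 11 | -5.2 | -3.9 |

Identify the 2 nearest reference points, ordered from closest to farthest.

5, 11

Distances from (-3.3, 0.4):
4: √((9.5)² + (-1.5)²) = √(90.250 + 2.250) = 9.6
5: √((2.0)² + (-0.7)²) = √(4.000 + 0.490) = 2.1
6: √((11.8)² + (-1.5)²) = √(139.240 + 2.250) = 11.9
7: √((-2.7)² + (-5.2)²) = √(7.290 + 27.040) = 5.9
8: √((0.7)² + (-9.9)²) = √(0.490 + 98.010) = 9.9
9: √((8.2)² + (-8.4)²) = √(67.240 + 70.560) = 11.7
10: √((7.2)² + (-2.2)²) = √(51.840 + 4.840) = 7.5
11: √((-1.9)² + (-4.3)²) = √(3.610 + 18.490) = 4.7
Sorted: 5 (2.1) < 11 (4.7) < 7 (5.9) < 10 (7.5) < …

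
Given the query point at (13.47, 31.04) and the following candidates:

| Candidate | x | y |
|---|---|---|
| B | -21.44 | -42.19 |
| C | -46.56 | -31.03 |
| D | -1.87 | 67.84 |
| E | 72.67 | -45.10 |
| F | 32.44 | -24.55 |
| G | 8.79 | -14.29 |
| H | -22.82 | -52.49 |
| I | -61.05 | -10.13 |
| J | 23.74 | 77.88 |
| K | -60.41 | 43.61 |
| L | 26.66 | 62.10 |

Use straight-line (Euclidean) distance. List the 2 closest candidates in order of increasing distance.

L, D

Distances from (13.47, 31.04):
B: √((-34.91)² + (-73.23)²) = √(1218.7081 + 5362.6329) = 81.13
C: √((-60.03)² + (-62.07)²) = √(3603.6009 + 3852.6849) = 86.35
D: √((-15.34)² + (36.80)²) = √(235.3156 + 1354.2400) = 39.87
E: √((59.20)² + (-76.14)²) = √(3504.6400 + 5797.2996) = 96.45
F: √((18.97)² + (-55.59)²) = √(359.8609 + 3090.2481) = 58.74
G: √((-4.68)² + (-45.33)²) = √(21.9024 + 2054.8089) = 45.57
H: √((-36.29)² + (-83.53)²) = √(1316.9641 + 6977.2609) = 91.07
I: √((-74.52)² + (-41.17)²) = √(5553.2304 + 1694.9689) = 85.14
J: √((10.27)² + (46.84)²) = √(105.4729 + 2193.9856) = 47.95
K: √((-73.88)² + (12.57)²) = √(5458.2544 + 158.0049) = 74.94
L: √((13.19)² + (31.06)²) = √(173.9761 + 964.7236) = 33.74
Sorted: L (33.74) < D (39.87) < G (45.57) < J (47.95) < …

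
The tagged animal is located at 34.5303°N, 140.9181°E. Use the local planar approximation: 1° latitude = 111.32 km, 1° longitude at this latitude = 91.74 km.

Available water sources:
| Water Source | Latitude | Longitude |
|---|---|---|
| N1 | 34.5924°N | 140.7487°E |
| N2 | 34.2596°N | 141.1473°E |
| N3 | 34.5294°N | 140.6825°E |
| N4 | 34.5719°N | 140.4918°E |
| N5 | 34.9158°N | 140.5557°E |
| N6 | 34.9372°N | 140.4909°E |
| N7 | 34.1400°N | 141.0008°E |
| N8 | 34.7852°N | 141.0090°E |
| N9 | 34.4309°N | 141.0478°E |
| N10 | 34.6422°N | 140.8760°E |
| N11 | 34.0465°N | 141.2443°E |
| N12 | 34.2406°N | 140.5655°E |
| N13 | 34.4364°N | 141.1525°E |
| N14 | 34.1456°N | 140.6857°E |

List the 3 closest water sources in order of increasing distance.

N10, N9, N1

Distances from 34.5303°N, 140.9181°E:
N1: √((0.0621·111.32)² + (-0.1694·91.74)²) = √(47.789182 + 241.515097) = 17.0089 km
N2: √((-0.2707·111.32)² + (0.2292·91.74)²) = √(908.077483 + 442.126655) = 36.7451 km
N3: √((-0.0009·111.32)² + (-0.2356·91.74)²) = √(0.010038 + 467.162575) = 21.6142 km
N4: √((0.0416·111.32)² + (-0.4263·91.74)²) = √(21.445346 + 1529.495265) = 39.3820 km
N5: √((0.3855·111.32)² + (-0.3624·91.74)²) = √(1841.599380 + 1105.334816) = 54.2857 km
N6: √((0.4069·111.32)² + (-0.4272·91.74)²) = √(2051.737400 + 1535.960190) = 59.8974 km
N7: √((-0.3903·111.32)² + (0.0827·91.74)²) = √(1887.745736 + 57.561021) = 44.1056 km
N8: √((0.2549·111.32)² + (0.0909·91.74)²) = √(805.167184 + 69.541690) = 29.5755 km
N9: √((-0.0994·111.32)² + (0.1297·91.74)²) = √(122.438828 + 141.578538) = 16.2486 km
N10: √((0.1119·111.32)² + (-0.0421·91.74)²) = √(155.169574 + 14.917006) = 13.0417 km
N11: √((-0.4838·111.32)² + (0.3262·91.74)²) = √(2900.535087 + 895.540817) = 61.6123 km
N12: √((-0.2897·111.32)² + (-0.3526·91.74)²) = √(1040.024058 + 1046.362309) = 45.6770 km
N13: √((-0.0939·111.32)² + (0.2344·91.74)²) = √(109.264122 + 462.415823) = 23.9098 km
N14: √((-0.3847·111.32)² + (-0.2324·91.74)²) = √(1833.963838 + 454.558433) = 47.8385 km
Sorted: N10 (13.0417 km) < N9 (16.2486 km) < N1 (17.0089 km) < N3 (21.6142 km) < N13 (23.9098 km) < …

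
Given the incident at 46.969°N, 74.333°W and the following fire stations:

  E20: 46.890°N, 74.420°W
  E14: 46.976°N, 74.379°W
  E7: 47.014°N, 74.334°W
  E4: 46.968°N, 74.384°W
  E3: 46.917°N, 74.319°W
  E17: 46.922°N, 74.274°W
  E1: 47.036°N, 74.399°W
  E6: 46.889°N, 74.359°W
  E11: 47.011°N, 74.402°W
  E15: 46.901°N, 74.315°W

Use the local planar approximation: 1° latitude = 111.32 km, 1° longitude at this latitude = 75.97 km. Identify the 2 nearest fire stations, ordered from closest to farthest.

E14, E4

Distances from 46.969°N, 74.333°W:
E20: √((-0.079·111.32)² + (-0.087·75.97)²) = √(77.33936 + 43.68404) = 11.001 km
E14: √((0.007·111.32)² + (-0.046·75.97)²) = √(0.60721 + 12.21237) = 3.580 km
E7: √((0.045·111.32)² + (-0.001·75.97)²) = √(25.09409 + 0.00577) = 5.010 km
E4: √((-0.001·111.32)² + (-0.051·75.97)²) = √(0.01239 + 15.01152) = 3.876 km
E3: √((-0.052·111.32)² + (0.014·75.97)²) = √(33.50835 + 1.13120) = 5.886 km
E17: √((-0.047·111.32)² + (0.059·75.97)²) = √(27.37424 + 20.09039) = 6.889 km
E1: √((0.067·111.32)² + (-0.066·75.97)²) = √(55.62833 + 25.14040) = 8.987 km
E6: √((-0.080·111.32)² + (-0.026·75.97)²) = √(79.30971 + 3.90149) = 9.122 km
E11: √((0.042·111.32)² + (-0.069·75.97)²) = √(21.85974 + 27.47783) = 7.024 km
E15: √((-0.068·111.32)² + (0.018·75.97)²) = √(57.30127 + 1.86995) = 7.692 km
Sorted: E14 (3.580 km) < E4 (3.876 km) < E7 (5.010 km) < E3 (5.886 km) < …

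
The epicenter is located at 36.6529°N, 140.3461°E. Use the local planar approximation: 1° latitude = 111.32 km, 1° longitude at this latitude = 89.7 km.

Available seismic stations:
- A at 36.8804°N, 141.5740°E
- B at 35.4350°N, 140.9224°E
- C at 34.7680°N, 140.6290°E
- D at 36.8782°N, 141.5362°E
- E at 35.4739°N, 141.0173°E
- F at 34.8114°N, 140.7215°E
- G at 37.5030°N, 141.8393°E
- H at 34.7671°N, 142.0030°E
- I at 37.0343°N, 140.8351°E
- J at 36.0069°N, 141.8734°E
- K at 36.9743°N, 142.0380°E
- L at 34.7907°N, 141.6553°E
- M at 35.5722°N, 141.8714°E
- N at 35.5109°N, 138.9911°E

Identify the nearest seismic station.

Distances from 36.6529°N, 140.3461°E:
A: √((0.2275·111.32)² + (1.2279·89.7)²) = √(641.370820 + 12131.398943) = 113.0167 km
B: √((-1.2179·111.32)² + (0.5763·89.7)²) = √(18381.022060 + 2672.281009) = 145.0976 km
C: √((-1.8849·111.32)² + (0.2829·89.7)²) = √(44027.398465 + 643.947974) = 211.3560 km
D: √((0.2253·111.32)² + (1.1901·89.7)²) = √(629.026264 + 11395.983099) = 109.6586 km
E: √((-1.1790·111.32)² + (0.6712·89.7)²) = √(17225.586014 + 3624.839500) = 144.3968 km
F: √((-1.8415·111.32)² + (0.3754·89.7)²) = √(42023.269818 + 1133.896521) = 207.7430 km
G: √((0.8501·111.32)² + (1.4932·89.7)²) = √(8955.429672 + 17939.934315) = 163.9981 km
H: √((-1.8858·111.32)² + (1.6569·89.7)²) = √(44069.452812 + 22089.072569) = 257.2130 km
I: √((0.3814·111.32)² + (0.4890·89.7)²) = √(1802.634891 + 1923.989087) = 61.0461 km
J: √((-0.6460·111.32)² + (1.5273·89.7)²) = √(5171.439298 + 18768.673941) = 154.7259 km
K: √((0.3214·111.32)² + (1.6919·89.7)²) = √(1280.083030 + 23032.138685) = 155.9238 km
L: √((-1.8622·111.32)² + (1.3092·89.7)²) = √(42973.333118 + 13791.035594) = 238.2527 km
M: √((-1.0807·111.32)² + (1.5253·89.7)²) = √(14472.937887 + 18719.550953) = 182.1881 km
N: √((-1.1420·111.32)² + (-1.3550·89.7)²) = √(16161.386001 + 14772.822392) = 175.8812 km
Minimum: I at 61.0461 km.

I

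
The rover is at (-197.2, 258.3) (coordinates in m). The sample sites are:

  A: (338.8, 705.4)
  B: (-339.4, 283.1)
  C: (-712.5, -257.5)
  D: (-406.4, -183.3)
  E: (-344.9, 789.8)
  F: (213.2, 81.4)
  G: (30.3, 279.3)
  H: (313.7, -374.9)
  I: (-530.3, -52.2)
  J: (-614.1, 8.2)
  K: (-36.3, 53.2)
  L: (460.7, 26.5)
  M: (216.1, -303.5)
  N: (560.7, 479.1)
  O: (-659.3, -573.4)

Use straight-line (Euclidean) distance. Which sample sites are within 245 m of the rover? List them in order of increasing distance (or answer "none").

Distances from (-197.2, 258.3):
A: √((536.0)² + (447.1)²) = √(287296.000 + 199898.410) = 698.0 m
B: √((-142.2)² + (24.8)²) = √(20220.840 + 615.040) = 144.3 m
C: √((-515.3)² + (-515.8)²) = √(265534.090 + 266049.640) = 729.1 m
D: √((-209.2)² + (-441.6)²) = √(43764.640 + 195010.560) = 488.6 m
E: √((-147.7)² + (531.5)²) = √(21815.290 + 282492.250) = 551.6 m
F: √((410.4)² + (-176.9)²) = √(168428.160 + 31293.610) = 446.9 m
G: √((227.5)² + (21.0)²) = √(51756.250 + 441.000) = 228.5 m
H: √((510.9)² + (-633.2)²) = √(261018.810 + 400942.240) = 813.6 m
I: √((-333.1)² + (-310.5)²) = √(110955.610 + 96410.250) = 455.4 m
J: √((-416.9)² + (-250.1)²) = √(173805.610 + 62550.010) = 486.2 m
K: √((160.9)² + (-205.1)²) = √(25888.810 + 42066.010) = 260.7 m
L: √((657.9)² + (-231.8)²) = √(432832.410 + 53731.240) = 697.5 m
M: √((413.3)² + (-561.8)²) = √(170816.890 + 315619.240) = 697.4 m
N: √((757.9)² + (220.8)²) = √(574412.410 + 48752.640) = 789.4 m
O: √((-462.1)² + (-831.7)²) = √(213536.410 + 691724.890) = 951.5 m
Threshold 245 m: B (144.3 m), G (228.5 m) are within range.

B, G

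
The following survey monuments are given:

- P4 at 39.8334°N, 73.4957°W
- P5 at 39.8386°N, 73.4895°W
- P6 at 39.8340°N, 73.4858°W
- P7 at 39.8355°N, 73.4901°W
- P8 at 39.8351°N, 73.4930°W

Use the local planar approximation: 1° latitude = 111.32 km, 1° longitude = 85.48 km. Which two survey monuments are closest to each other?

Pairwise distances:
P4–P5: √((0.0052·111.32)² + (0.0062·85.48)²) = √(0.335084 + 0.280875) = 0.7848 km
P4–P6: √((0.0006·111.32)² + (0.0099·85.48)²) = √(0.004461 + 0.716142) = 0.8489 km
P4–P7: √((0.0021·111.32)² + (0.0056·85.48)²) = √(0.054649 + 0.229142) = 0.5327 km
P4–P8: √((0.0017·111.32)² + (0.0027·85.48)²) = √(0.035813 + 0.053267) = 0.2985 km
P5–P6: √((-0.0046·111.32)² + (0.0037·85.48)²) = √(0.262218 + 0.100031) = 0.6019 km
P5–P7: √((-0.0031·111.32)² + (-0.0006·85.48)²) = √(0.119088 + 0.002630) = 0.3489 km
P5–P8: √((-0.0035·111.32)² + (-0.0035·85.48)²) = √(0.151804 + 0.089509) = 0.4912 km
P6–P7: √((0.0015·111.32)² + (-0.0043·85.48)²) = √(0.027882 + 0.135103) = 0.4037 km
P6–P8: √((0.0011·111.32)² + (-0.0072·85.48)²) = √(0.014994 + 0.378786) = 0.6275 km
P7–P8: √((-0.0004·111.32)² + (-0.0029·85.48)²) = √(0.001983 + 0.061450) = 0.2519 km
Closest pair: P7–P8 at 0.2519 km.

P7 and P8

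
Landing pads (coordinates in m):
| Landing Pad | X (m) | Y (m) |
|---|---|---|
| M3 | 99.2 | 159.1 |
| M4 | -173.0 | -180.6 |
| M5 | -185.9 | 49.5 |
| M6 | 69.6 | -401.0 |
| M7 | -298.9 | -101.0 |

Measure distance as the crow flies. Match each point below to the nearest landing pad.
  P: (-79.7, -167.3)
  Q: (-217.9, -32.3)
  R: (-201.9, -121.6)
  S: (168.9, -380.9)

P at (-79.7, -167.3):
  M3: 372.2 m
  M4: 94.2 m
  M5: 241.4 m
  M6: 277.3 m
  M7: 229.0 m
  → nearest: M4 (94.2 m)
Q at (-217.9, -32.3):
  M3: 370.4 m
  M4: 154.9 m
  M5: 87.8 m
  M6: 467.5 m
  M7: 106.2 m
  → nearest: M5 (87.8 m)
R at (-201.9, -121.6):
  M3: 411.6 m
  M4: 65.7 m
  M5: 171.8 m
  M6: 389.6 m
  M7: 99.2 m
  → nearest: M4 (65.7 m)
S at (168.9, -380.9):
  M3: 544.5 m
  M4: 396.3 m
  M5: 557.8 m
  M6: 101.3 m
  M7: 545.1 m
  → nearest: M6 (101.3 m)

P→M4; Q→M5; R→M4; S→M6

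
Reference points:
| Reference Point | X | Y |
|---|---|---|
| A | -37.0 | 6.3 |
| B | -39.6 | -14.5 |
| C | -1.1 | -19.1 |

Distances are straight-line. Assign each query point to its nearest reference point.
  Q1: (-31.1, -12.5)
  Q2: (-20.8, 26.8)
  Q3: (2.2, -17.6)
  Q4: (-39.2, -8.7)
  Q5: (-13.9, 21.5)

Q1→B; Q2→A; Q3→C; Q4→B; Q5→A

Q1 at (-31.1, -12.5):
  A: √((-5.9)² + (18.8)²) = √(34.810 + 353.440) = 19.7
  B: √((-8.5)² + (-2.0)²) = √(72.250 + 4.000) = 8.7
  C: √((30.0)² + (-6.6)²) = √(900.000 + 43.560) = 30.7
  → nearest: B (8.7)
Q2 at (-20.8, 26.8):
  A: √((-16.2)² + (-20.5)²) = √(262.440 + 420.250) = 26.1
  B: √((-18.8)² + (-41.3)²) = √(353.440 + 1705.690) = 45.4
  C: √((19.7)² + (-45.9)²) = √(388.090 + 2106.810) = 49.9
  → nearest: A (26.1)
Q3 at (2.2, -17.6):
  A: √((-39.2)² + (23.9)²) = √(1536.640 + 571.210) = 45.9
  B: √((-41.8)² + (3.1)²) = √(1747.240 + 9.610) = 41.9
  C: √((-3.3)² + (-1.5)²) = √(10.890 + 2.250) = 3.6
  → nearest: C (3.6)
Q4 at (-39.2, -8.7):
  A: √((2.2)² + (15.0)²) = √(4.840 + 225.000) = 15.2
  B: √((-0.4)² + (-5.8)²) = √(0.160 + 33.640) = 5.8
  C: √((38.1)² + (-10.4)²) = √(1451.610 + 108.160) = 39.5
  → nearest: B (5.8)
Q5 at (-13.9, 21.5):
  A: √((-23.1)² + (-15.2)²) = √(533.610 + 231.040) = 27.7
  B: √((-25.7)² + (-36.0)²) = √(660.490 + 1296.000) = 44.2
  C: √((12.8)² + (-40.6)²) = √(163.840 + 1648.360) = 42.6
  → nearest: A (27.7)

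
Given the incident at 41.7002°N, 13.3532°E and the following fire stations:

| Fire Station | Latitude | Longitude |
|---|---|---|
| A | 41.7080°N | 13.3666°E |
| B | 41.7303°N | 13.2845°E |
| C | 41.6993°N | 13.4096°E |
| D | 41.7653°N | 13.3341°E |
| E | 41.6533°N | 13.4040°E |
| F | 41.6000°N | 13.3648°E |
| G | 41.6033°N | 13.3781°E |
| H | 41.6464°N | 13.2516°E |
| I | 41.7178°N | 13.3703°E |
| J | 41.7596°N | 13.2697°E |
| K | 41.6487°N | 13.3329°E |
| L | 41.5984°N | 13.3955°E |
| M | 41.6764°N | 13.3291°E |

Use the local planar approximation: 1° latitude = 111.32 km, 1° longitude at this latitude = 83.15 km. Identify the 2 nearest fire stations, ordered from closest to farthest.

Distances from 41.7002°N, 13.3532°E:
A: √((0.0078·111.32)² + (0.0134·83.15)²) = √(0.753938 + 1.241464) = 1.4126 km
B: √((0.0301·111.32)² + (-0.0687·83.15)²) = √(11.227405 + 32.631571) = 6.6226 km
C: √((-0.0009·111.32)² + (0.0564·83.15)²) = √(0.010038 + 21.992911) = 4.6907 km
D: √((0.0651·111.32)² + (-0.0191·83.15)²) = √(52.518023 + 2.522268) = 7.4189 km
E: √((-0.0469·111.32)² + (0.0508·83.15)²) = √(27.257880 + 17.842345) = 6.7157 km
F: √((-0.1002·111.32)² + (0.0116·83.15)²) = √(124.417605 + 0.930337) = 11.1959 km
G: √((-0.0969·111.32)² + (0.0249·83.15)²) = √(116.357384 + 4.286701) = 10.9838 km
H: √((-0.0538·111.32)² + (-0.1016·83.15)²) = √(35.868313 + 71.369380) = 10.3556 km
I: √((0.0176·111.32)² + (0.0171·83.15)²) = √(3.838590 + 2.021700) = 2.4208 km
J: √((0.0594·111.32)² + (-0.0835·83.15)²) = √(43.723940 + 48.205596) = 9.5880 km
K: √((-0.0515·111.32)² + (-0.0203·83.15)²) = √(32.867060 + 2.849158) = 5.9763 km
L: √((-0.1018·111.32)² + (0.0423·83.15)²) = √(128.422746 + 12.371012) = 11.8657 km
M: √((-0.0238·111.32)² + (-0.0241·83.15)²) = √(7.019405 + 4.015675) = 3.3219 km
Sorted: A (1.4126 km) < I (2.4208 km) < M (3.3219 km) < C (4.6907 km) < …

A, I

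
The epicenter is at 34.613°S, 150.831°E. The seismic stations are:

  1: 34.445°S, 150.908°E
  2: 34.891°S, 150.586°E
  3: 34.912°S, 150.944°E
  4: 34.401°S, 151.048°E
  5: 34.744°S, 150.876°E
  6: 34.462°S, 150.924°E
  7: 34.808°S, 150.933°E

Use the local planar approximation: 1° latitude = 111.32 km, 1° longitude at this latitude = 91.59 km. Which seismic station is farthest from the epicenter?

2

Distances from 34.613°S, 150.831°E:
1: 19.987 km
2: 38.226 km
3: 34.857 km
4: 30.854 km
5: 15.154 km
6: 18.844 km
7: 23.632 km
Maximum: 2 at 38.226 km.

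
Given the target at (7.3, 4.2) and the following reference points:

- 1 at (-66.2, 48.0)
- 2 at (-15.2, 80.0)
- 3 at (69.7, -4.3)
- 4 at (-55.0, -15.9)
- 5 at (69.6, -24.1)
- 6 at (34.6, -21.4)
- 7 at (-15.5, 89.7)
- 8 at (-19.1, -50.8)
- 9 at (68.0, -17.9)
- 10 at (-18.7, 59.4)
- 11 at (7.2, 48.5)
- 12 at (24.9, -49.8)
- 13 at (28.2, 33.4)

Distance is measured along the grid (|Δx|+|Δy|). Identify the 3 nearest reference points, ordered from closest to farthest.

Distances from (7.3, 4.2):
1: |-73.5| + |43.8| = 73.5 + 43.8 = 117.3
2: |-22.5| + |75.8| = 22.5 + 75.8 = 98.3
3: |62.4| + |-8.5| = 62.4 + 8.5 = 70.9
4: |-62.3| + |-20.1| = 62.3 + 20.1 = 82.4
5: |62.3| + |-28.3| = 62.3 + 28.3 = 90.6
6: |27.3| + |-25.6| = 27.3 + 25.6 = 52.9
7: |-22.8| + |85.5| = 22.8 + 85.5 = 108.3
8: |-26.4| + |-55.0| = 26.4 + 55.0 = 81.4
9: |60.7| + |-22.1| = 60.7 + 22.1 = 82.8
10: |-26.0| + |55.2| = 26.0 + 55.2 = 81.2
11: |-0.1| + |44.3| = 0.1 + 44.3 = 44.4
12: |17.6| + |-54.0| = 17.6 + 54.0 = 71.6
13: |20.9| + |29.2| = 20.9 + 29.2 = 50.1
Sorted: 11 (44.4) < 13 (50.1) < 6 (52.9) < 3 (70.9) < 12 (71.6) < …

11, 13, 6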